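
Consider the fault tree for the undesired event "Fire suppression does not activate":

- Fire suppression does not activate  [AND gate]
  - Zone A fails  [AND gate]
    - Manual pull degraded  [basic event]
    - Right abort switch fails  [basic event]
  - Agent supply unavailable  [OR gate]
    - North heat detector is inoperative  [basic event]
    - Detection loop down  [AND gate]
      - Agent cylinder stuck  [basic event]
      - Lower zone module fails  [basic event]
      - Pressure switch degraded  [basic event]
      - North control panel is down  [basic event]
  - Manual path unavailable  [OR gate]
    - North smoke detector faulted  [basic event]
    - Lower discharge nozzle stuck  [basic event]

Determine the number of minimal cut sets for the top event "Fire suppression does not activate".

Zone A fails [AND]: one cut set from each child combined → 1 × 1 = 1 cut set(s).
Detection loop down [AND]: one cut set from each child combined → 1 × 1 × 1 × 1 = 1 cut set(s).
Agent supply unavailable [OR]: union of children's cut sets → 2 cut set(s).
Manual path unavailable [OR]: union of children's cut sets → 2 cut set(s).
Fire suppression does not activate [AND]: one cut set from each child combined → 1 × 2 × 2 = 4 cut set(s).
Minimal cut sets: {Manual pull degraded, North heat detector is inoperative, North smoke detector faulted, Right abort switch fails}; {Lower discharge nozzle stuck, Manual pull degraded, North heat detector is inoperative, Right abort switch fails}; {Agent cylinder stuck, Lower zone module fails, Manual pull degraded, North control panel is down, North smoke detector faulted, Pressure switch degraded, Right abort switch fails}; {Agent cylinder stuck, Lower discharge nozzle stuck, Lower zone module fails, Manual pull degraded, North control panel is down, Pressure switch degraded, Right abort switch fails}.

4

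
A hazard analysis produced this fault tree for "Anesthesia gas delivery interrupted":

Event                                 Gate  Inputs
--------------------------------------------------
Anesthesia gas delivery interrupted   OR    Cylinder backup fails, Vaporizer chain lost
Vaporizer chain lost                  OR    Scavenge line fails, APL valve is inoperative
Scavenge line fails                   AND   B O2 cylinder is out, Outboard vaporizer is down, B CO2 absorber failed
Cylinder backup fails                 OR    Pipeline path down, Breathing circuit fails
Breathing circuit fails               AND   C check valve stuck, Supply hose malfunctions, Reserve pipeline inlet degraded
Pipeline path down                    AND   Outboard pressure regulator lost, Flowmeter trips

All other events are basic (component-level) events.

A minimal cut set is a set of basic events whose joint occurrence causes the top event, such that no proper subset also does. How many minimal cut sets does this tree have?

4

Pipeline path down [AND]: one cut set from each child combined → 1 × 1 = 1 cut set(s).
Breathing circuit fails [AND]: one cut set from each child combined → 1 × 1 × 1 = 1 cut set(s).
Cylinder backup fails [OR]: union of children's cut sets → 2 cut set(s).
Scavenge line fails [AND]: one cut set from each child combined → 1 × 1 × 1 = 1 cut set(s).
Vaporizer chain lost [OR]: union of children's cut sets → 2 cut set(s).
Anesthesia gas delivery interrupted [OR]: union of children's cut sets → 4 cut set(s).
Minimal cut sets: {Flowmeter trips, Outboard pressure regulator lost}; {C check valve stuck, Reserve pipeline inlet degraded, Supply hose malfunctions}; {B CO2 absorber failed, B O2 cylinder is out, Outboard vaporizer is down}; {APL valve is inoperative}.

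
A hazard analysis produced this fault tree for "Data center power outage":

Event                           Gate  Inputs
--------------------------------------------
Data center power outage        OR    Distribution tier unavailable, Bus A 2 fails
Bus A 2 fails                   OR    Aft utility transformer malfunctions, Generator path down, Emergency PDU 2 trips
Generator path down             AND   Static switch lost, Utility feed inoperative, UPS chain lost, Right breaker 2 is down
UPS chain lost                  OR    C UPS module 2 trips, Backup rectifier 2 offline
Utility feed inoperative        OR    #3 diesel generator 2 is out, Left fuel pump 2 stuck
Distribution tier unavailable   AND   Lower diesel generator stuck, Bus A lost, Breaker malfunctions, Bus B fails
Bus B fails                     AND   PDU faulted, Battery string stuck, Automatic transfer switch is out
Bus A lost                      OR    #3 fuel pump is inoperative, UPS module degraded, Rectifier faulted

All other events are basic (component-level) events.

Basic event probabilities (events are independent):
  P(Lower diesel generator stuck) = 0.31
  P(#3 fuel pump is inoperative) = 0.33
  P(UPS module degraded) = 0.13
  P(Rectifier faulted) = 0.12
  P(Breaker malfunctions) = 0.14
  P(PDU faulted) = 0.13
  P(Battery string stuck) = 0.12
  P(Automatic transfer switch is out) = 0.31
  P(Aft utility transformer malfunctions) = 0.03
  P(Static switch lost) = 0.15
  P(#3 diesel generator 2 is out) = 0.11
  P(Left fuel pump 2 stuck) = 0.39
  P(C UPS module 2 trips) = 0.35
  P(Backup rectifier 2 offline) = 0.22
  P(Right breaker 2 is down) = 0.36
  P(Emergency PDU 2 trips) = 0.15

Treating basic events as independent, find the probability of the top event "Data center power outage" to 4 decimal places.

P(Bus A lost) [OR] = 1 − (1−0.33) × (1−0.13) × (1−0.12) = 0.487048
P(Bus B fails) [AND] = 0.13 × 0.12 × 0.31 = 0.004836
P(Distribution tier unavailable) [AND] = 0.31 × 0.487048 × 0.14 × 0.004836 = 0.000102
P(Utility feed inoperative) [OR] = 1 − (1−0.11) × (1−0.39) = 0.457100
P(UPS chain lost) [OR] = 1 − (1−0.35) × (1−0.22) = 0.493000
P(Generator path down) [AND] = 0.15 × 0.457100 × 0.493000 × 0.36 = 0.012169
P(Bus A 2 fails) [OR] = 1 − (1−0.03) × (1−0.012169) × (1−0.15) = 0.185533
P(Data center power outage) [OR] = 1 − (1−0.000102) × (1−0.185533) = 0.185616
Rounded to 4 decimal places: P(Data center power outage) ≈ 0.1856.

0.1856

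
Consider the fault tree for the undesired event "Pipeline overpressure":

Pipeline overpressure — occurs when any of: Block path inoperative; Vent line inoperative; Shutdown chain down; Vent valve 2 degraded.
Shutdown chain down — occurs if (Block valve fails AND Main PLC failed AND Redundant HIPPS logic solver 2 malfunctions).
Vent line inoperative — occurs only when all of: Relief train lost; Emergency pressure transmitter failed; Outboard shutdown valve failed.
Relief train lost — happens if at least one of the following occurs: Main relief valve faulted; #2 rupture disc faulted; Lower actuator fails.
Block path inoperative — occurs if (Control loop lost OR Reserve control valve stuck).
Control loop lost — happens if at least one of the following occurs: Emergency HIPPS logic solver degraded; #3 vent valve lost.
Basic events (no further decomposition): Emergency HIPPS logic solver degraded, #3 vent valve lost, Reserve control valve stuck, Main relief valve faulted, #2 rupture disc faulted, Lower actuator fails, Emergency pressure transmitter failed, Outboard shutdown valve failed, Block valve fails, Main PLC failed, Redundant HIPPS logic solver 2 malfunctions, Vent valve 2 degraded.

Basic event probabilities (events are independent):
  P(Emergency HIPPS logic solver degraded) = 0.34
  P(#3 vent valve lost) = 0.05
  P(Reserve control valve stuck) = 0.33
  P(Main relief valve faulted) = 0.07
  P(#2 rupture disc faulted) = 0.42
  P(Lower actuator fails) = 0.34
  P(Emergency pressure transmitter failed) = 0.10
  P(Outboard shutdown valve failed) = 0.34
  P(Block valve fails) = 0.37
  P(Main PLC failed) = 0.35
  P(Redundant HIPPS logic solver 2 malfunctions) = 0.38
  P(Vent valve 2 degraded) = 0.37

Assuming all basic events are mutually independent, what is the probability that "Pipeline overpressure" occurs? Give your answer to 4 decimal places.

0.7539

P(Control loop lost) [OR] = 1 − (1−0.34) × (1−0.05) = 0.373000
P(Block path inoperative) [OR] = 1 − (1−0.373000) × (1−0.33) = 0.579910
P(Relief train lost) [OR] = 1 − (1−0.07) × (1−0.42) × (1−0.34) = 0.643996
P(Vent line inoperative) [AND] = 0.643996 × 0.10 × 0.34 = 0.021896
P(Shutdown chain down) [AND] = 0.37 × 0.35 × 0.38 = 0.049210
P(Pipeline overpressure) [OR] = 1 − (1−0.579910) × (1−0.021896) × (1−0.049210) × (1−0.37) = 0.753877
Rounded to 4 decimal places: P(Pipeline overpressure) ≈ 0.7539.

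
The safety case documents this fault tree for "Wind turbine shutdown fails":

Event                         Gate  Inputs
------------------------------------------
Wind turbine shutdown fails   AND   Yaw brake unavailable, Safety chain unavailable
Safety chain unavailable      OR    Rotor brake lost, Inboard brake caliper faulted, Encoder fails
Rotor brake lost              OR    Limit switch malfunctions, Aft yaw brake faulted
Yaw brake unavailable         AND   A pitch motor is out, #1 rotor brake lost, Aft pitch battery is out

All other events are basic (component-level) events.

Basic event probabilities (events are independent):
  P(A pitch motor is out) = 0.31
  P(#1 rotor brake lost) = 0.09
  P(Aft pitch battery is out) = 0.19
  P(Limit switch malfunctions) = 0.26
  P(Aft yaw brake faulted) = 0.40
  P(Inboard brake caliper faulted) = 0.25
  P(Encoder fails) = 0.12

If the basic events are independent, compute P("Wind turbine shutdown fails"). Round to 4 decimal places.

P(Yaw brake unavailable) [AND] = 0.31 × 0.09 × 0.19 = 0.005301
P(Rotor brake lost) [OR] = 1 − (1−0.26) × (1−0.40) = 0.556000
P(Safety chain unavailable) [OR] = 1 − (1−0.556000) × (1−0.25) × (1−0.12) = 0.706960
P(Wind turbine shutdown fails) [AND] = 0.005301 × 0.706960 = 0.003748
Rounded to 4 decimal places: P(Wind turbine shutdown fails) ≈ 0.0037.

0.0037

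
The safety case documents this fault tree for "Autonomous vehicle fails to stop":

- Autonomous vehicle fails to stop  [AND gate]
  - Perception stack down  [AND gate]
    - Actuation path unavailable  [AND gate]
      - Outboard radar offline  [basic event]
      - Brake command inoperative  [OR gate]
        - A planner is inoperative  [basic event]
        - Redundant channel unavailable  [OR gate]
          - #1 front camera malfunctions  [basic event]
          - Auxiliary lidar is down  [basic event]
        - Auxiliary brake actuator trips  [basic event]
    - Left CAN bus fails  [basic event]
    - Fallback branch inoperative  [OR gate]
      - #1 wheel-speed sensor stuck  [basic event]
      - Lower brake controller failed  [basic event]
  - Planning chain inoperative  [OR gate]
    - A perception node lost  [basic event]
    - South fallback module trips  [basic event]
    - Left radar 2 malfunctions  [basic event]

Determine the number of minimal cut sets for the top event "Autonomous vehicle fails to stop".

Redundant channel unavailable [OR]: union of children's cut sets → 2 cut set(s).
Brake command inoperative [OR]: union of children's cut sets → 4 cut set(s).
Actuation path unavailable [AND]: one cut set from each child combined → 1 × 4 = 4 cut set(s).
Fallback branch inoperative [OR]: union of children's cut sets → 2 cut set(s).
Perception stack down [AND]: one cut set from each child combined → 4 × 1 × 2 = 8 cut set(s).
Planning chain inoperative [OR]: union of children's cut sets → 3 cut set(s).
Autonomous vehicle fails to stop [AND]: one cut set from each child combined → 8 × 3 = 24 cut set(s).

24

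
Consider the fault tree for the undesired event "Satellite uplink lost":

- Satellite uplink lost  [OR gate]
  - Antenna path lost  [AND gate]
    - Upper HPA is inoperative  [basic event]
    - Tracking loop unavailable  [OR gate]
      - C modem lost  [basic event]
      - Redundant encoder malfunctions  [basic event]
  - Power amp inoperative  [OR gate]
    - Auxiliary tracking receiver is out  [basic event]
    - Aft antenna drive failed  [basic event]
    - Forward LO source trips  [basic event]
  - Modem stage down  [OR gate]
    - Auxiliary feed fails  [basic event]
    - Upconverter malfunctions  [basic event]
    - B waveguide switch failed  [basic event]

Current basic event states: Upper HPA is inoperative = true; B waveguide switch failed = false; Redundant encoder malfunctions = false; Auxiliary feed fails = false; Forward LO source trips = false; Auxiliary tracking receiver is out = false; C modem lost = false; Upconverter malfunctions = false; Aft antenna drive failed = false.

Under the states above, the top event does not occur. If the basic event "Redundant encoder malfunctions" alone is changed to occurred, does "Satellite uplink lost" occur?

Counterfactual: set "Redundant encoder malfunctions" to occurred.
Tracking loop unavailable [OR]: C modem lost=not, Redundant encoder malfunctions=occurs → at least one input occurs → occurs.
Antenna path lost [AND]: Upper HPA is inoperative=occurs, Tracking loop unavailable=occurs → all inputs occur → occurs.
Power amp inoperative [OR]: Auxiliary tracking receiver is out=not, Aft antenna drive failed=not, Forward LO source trips=not → no input occurs → does not occur.
Modem stage down [OR]: Auxiliary feed fails=not, Upconverter malfunctions=not, B waveguide switch failed=not → no input occurs → does not occur.
Satellite uplink lost [OR]: Antenna path lost=occurs, Power amp inoperative=not, Modem stage down=not → at least one input occurs → occurs.

Yes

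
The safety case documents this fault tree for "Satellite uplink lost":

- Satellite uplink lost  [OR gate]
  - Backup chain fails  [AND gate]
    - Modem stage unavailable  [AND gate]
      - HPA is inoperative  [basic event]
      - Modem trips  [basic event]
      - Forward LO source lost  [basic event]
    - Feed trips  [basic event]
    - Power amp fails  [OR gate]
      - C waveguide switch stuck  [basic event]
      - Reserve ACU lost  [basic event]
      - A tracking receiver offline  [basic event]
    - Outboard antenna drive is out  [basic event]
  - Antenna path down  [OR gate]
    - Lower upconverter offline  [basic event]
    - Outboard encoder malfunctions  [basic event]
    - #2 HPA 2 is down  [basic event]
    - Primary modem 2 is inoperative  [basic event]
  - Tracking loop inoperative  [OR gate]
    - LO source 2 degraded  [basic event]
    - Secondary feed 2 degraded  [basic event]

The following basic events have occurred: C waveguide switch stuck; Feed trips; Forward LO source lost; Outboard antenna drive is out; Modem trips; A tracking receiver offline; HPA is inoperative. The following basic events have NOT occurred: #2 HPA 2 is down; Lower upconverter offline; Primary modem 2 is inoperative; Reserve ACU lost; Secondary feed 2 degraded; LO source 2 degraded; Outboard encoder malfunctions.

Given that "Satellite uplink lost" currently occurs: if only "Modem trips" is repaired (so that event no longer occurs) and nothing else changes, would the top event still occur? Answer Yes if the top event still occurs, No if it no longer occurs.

No

Counterfactual: set "Modem trips" to not occurred.
Modem stage unavailable [AND]: HPA is inoperative=occurs, Modem trips=not, Forward LO source lost=occurs → not all inputs occur → does not occur.
Power amp fails [OR]: C waveguide switch stuck=occurs, Reserve ACU lost=not, A tracking receiver offline=occurs → at least one input occurs → occurs.
Backup chain fails [AND]: Modem stage unavailable=not, Feed trips=occurs, Power amp fails=occurs, Outboard antenna drive is out=occurs → not all inputs occur → does not occur.
Antenna path down [OR]: Lower upconverter offline=not, Outboard encoder malfunctions=not, #2 HPA 2 is down=not, Primary modem 2 is inoperative=not → no input occurs → does not occur.
Tracking loop inoperative [OR]: LO source 2 degraded=not, Secondary feed 2 degraded=not → no input occurs → does not occur.
Satellite uplink lost [OR]: Backup chain fails=not, Antenna path down=not, Tracking loop inoperative=not → no input occurs → does not occur.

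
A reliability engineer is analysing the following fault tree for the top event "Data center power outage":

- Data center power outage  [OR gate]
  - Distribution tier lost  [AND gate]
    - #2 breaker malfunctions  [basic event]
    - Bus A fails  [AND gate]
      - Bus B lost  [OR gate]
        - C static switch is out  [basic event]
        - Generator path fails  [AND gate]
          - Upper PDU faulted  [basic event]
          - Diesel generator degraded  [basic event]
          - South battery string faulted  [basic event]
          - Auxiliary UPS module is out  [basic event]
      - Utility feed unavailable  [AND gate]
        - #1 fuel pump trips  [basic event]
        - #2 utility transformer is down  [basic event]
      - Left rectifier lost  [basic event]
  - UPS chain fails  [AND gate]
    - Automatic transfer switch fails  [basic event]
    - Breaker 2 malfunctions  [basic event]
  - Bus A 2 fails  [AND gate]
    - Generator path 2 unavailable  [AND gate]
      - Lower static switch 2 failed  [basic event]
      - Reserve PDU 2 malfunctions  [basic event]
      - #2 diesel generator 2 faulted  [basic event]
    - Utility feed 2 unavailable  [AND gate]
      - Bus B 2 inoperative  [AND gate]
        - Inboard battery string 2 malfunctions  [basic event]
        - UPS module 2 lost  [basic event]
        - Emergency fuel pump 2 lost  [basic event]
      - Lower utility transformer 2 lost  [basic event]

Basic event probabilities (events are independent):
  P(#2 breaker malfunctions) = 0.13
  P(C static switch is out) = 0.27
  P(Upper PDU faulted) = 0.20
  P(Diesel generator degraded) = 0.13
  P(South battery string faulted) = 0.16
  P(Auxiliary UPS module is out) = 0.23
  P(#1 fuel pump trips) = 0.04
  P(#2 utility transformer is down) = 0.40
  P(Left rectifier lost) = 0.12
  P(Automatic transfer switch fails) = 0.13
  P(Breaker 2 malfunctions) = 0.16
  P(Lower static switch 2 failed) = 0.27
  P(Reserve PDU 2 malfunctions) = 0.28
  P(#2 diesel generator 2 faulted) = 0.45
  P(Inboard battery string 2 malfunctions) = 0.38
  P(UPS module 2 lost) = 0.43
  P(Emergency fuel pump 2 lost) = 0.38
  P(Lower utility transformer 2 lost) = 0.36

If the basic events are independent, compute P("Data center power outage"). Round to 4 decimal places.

0.0216

P(Generator path fails) [AND] = 0.20 × 0.13 × 0.16 × 0.23 = 0.000957
P(Bus B lost) [OR] = 1 − (1−0.27) × (1−0.000957) = 0.270699
P(Utility feed unavailable) [AND] = 0.04 × 0.40 = 0.016000
P(Bus A fails) [AND] = 0.270699 × 0.016000 × 0.12 = 0.000520
P(Distribution tier lost) [AND] = 0.13 × 0.000520 = 0.000068
P(UPS chain fails) [AND] = 0.13 × 0.16 = 0.020800
P(Generator path 2 unavailable) [AND] = 0.27 × 0.28 × 0.45 = 0.034020
P(Bus B 2 inoperative) [AND] = 0.38 × 0.43 × 0.38 = 0.062092
P(Utility feed 2 unavailable) [AND] = 0.062092 × 0.36 = 0.022353
P(Bus A 2 fails) [AND] = 0.034020 × 0.022353 = 0.000760
P(Data center power outage) [OR] = 1 − (1−0.000068) × (1−0.020800) × (1−0.000760) = 0.021611
Rounded to 4 decimal places: P(Data center power outage) ≈ 0.0216.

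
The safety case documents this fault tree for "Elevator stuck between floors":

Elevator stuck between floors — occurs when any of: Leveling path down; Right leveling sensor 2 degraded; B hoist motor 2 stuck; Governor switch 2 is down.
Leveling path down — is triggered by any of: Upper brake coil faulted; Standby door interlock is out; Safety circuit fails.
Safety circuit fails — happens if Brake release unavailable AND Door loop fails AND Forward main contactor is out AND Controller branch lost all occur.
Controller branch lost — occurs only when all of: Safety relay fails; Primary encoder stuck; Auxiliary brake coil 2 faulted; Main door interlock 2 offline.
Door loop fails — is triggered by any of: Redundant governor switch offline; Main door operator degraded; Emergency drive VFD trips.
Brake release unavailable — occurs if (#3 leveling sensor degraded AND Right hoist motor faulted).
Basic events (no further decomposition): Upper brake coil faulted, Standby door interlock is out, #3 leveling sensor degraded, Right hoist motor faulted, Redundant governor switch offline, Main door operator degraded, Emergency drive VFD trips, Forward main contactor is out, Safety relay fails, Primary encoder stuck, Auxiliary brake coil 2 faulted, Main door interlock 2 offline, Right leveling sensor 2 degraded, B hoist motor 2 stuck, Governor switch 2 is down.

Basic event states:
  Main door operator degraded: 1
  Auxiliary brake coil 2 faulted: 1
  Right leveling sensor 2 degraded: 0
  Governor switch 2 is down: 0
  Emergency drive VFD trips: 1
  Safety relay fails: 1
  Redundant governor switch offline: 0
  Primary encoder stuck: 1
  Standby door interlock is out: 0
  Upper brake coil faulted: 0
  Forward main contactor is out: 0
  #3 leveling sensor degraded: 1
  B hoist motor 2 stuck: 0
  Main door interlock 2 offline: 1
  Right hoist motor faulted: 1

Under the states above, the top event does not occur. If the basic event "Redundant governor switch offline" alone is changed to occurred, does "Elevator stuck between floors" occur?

No

Counterfactual: set "Redundant governor switch offline" to occurred.
Brake release unavailable [AND]: #3 leveling sensor degraded=occurs, Right hoist motor faulted=occurs → all inputs occur → occurs.
Door loop fails [OR]: Redundant governor switch offline=occurs, Main door operator degraded=occurs, Emergency drive VFD trips=occurs → at least one input occurs → occurs.
Controller branch lost [AND]: Safety relay fails=occurs, Primary encoder stuck=occurs, Auxiliary brake coil 2 faulted=occurs, Main door interlock 2 offline=occurs → all inputs occur → occurs.
Safety circuit fails [AND]: Brake release unavailable=occurs, Door loop fails=occurs, Forward main contactor is out=not, Controller branch lost=occurs → not all inputs occur → does not occur.
Leveling path down [OR]: Upper brake coil faulted=not, Standby door interlock is out=not, Safety circuit fails=not → no input occurs → does not occur.
Elevator stuck between floors [OR]: Leveling path down=not, Right leveling sensor 2 degraded=not, B hoist motor 2 stuck=not, Governor switch 2 is down=not → no input occurs → does not occur.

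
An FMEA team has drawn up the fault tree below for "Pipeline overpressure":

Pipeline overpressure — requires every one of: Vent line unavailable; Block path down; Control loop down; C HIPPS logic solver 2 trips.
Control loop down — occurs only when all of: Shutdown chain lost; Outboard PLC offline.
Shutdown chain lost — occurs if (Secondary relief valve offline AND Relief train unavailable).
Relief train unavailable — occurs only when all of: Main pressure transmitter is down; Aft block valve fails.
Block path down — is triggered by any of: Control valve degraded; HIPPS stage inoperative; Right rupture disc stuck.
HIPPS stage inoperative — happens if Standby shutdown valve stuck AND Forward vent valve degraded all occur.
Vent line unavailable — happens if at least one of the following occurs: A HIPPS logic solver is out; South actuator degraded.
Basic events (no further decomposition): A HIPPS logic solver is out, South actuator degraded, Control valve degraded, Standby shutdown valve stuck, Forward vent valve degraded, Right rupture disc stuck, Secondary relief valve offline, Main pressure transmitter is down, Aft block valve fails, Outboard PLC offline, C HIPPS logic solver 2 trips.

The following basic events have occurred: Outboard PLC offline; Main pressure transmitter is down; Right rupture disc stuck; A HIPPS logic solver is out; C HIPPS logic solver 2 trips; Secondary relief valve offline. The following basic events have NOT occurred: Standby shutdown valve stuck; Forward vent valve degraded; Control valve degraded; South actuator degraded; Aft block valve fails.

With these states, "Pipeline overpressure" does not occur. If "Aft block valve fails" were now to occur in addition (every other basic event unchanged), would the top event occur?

Yes

Counterfactual: set "Aft block valve fails" to occurred.
Vent line unavailable [OR]: A HIPPS logic solver is out=occurs, South actuator degraded=not → at least one input occurs → occurs.
HIPPS stage inoperative [AND]: Standby shutdown valve stuck=not, Forward vent valve degraded=not → not all inputs occur → does not occur.
Block path down [OR]: Control valve degraded=not, HIPPS stage inoperative=not, Right rupture disc stuck=occurs → at least one input occurs → occurs.
Relief train unavailable [AND]: Main pressure transmitter is down=occurs, Aft block valve fails=occurs → all inputs occur → occurs.
Shutdown chain lost [AND]: Secondary relief valve offline=occurs, Relief train unavailable=occurs → all inputs occur → occurs.
Control loop down [AND]: Shutdown chain lost=occurs, Outboard PLC offline=occurs → all inputs occur → occurs.
Pipeline overpressure [AND]: Vent line unavailable=occurs, Block path down=occurs, Control loop down=occurs, C HIPPS logic solver 2 trips=occurs → all inputs occur → occurs.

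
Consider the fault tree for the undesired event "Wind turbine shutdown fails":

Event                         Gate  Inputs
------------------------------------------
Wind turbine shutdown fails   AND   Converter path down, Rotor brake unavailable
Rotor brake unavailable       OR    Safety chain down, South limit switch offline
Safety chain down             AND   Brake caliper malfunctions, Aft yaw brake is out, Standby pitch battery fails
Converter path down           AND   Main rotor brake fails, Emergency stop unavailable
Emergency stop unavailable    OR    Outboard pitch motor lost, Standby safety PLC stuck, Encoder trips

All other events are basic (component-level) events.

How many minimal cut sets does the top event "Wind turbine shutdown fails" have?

Emergency stop unavailable [OR]: union of children's cut sets → 3 cut set(s).
Converter path down [AND]: one cut set from each child combined → 1 × 3 = 3 cut set(s).
Safety chain down [AND]: one cut set from each child combined → 1 × 1 × 1 = 1 cut set(s).
Rotor brake unavailable [OR]: union of children's cut sets → 2 cut set(s).
Wind turbine shutdown fails [AND]: one cut set from each child combined → 3 × 2 = 6 cut set(s).
Minimal cut sets: {Aft yaw brake is out, Brake caliper malfunctions, Main rotor brake fails, Outboard pitch motor lost, Standby pitch battery fails}; {Main rotor brake fails, Outboard pitch motor lost, South limit switch offline}; {Aft yaw brake is out, Brake caliper malfunctions, Main rotor brake fails, Standby pitch battery fails, Standby safety PLC stuck}; {Main rotor brake fails, South limit switch offline, Standby safety PLC stuck}; {Aft yaw brake is out, Brake caliper malfunctions, Encoder trips, Main rotor brake fails, Standby pitch battery fails}; {Encoder trips, Main rotor brake fails, South limit switch offline}.

6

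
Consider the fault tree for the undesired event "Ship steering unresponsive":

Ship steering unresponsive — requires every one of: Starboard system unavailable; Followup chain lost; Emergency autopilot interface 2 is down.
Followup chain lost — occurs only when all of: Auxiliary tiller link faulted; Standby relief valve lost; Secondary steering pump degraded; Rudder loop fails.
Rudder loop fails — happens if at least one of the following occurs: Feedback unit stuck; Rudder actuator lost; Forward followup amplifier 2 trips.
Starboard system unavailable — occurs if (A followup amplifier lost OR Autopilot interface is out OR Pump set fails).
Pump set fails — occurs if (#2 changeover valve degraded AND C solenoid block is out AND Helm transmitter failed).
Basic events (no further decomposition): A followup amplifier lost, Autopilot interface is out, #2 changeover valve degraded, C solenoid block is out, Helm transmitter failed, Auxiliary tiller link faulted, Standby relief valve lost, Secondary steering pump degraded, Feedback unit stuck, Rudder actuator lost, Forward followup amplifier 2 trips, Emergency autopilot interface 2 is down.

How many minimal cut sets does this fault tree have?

Pump set fails [AND]: one cut set from each child combined → 1 × 1 × 1 = 1 cut set(s).
Starboard system unavailable [OR]: union of children's cut sets → 3 cut set(s).
Rudder loop fails [OR]: union of children's cut sets → 3 cut set(s).
Followup chain lost [AND]: one cut set from each child combined → 1 × 1 × 1 × 3 = 3 cut set(s).
Ship steering unresponsive [AND]: one cut set from each child combined → 3 × 3 × 1 = 9 cut set(s).
Minimal cut sets: {A followup amplifier lost, Auxiliary tiller link faulted, Emergency autopilot interface 2 is down, Feedback unit stuck, Secondary steering pump degraded, Standby relief valve lost}; {A followup amplifier lost, Auxiliary tiller link faulted, Emergency autopilot interface 2 is down, Rudder actuator lost, Secondary steering pump degraded, Standby relief valve lost}; {A followup amplifier lost, Auxiliary tiller link faulted, Emergency autopilot interface 2 is down, Forward followup amplifier 2 trips, Secondary steering pump degraded, Standby relief valve lost}; {Autopilot interface is out, Auxiliary tiller link faulted, Emergency autopilot interface 2 is down, Feedback unit stuck, Secondary steering pump degraded, Standby relief valve lost}; {Autopilot interface is out, Auxiliary tiller link faulted, Emergency autopilot interface 2 is down, Rudder actuator lost, Secondary steering pump degraded, Standby relief valve lost}; {Autopilot interface is out, Auxiliary tiller link faulted, Emergency autopilot interface 2 is down, Forward followup amplifier 2 trips, Secondary steering pump degraded, Standby relief valve lost}; {#2 changeover valve degraded, Auxiliary tiller link faulted, C solenoid block is out, Emergency autopilot interface 2 is down, Feedback unit stuck, Helm transmitter failed, Secondary steering pump degraded, Standby relief valve lost}; {#2 changeover valve degraded, Auxiliary tiller link faulted, C solenoid block is out, Emergency autopilot interface 2 is down, Helm transmitter failed, Rudder actuator lost, Secondary steering pump degraded, Standby relief valve lost}; {#2 changeover valve degraded, Auxiliary tiller link faulted, C solenoid block is out, Emergency autopilot interface 2 is down, Forward followup amplifier 2 trips, Helm transmitter failed, Secondary steering pump degraded, Standby relief valve lost}.

9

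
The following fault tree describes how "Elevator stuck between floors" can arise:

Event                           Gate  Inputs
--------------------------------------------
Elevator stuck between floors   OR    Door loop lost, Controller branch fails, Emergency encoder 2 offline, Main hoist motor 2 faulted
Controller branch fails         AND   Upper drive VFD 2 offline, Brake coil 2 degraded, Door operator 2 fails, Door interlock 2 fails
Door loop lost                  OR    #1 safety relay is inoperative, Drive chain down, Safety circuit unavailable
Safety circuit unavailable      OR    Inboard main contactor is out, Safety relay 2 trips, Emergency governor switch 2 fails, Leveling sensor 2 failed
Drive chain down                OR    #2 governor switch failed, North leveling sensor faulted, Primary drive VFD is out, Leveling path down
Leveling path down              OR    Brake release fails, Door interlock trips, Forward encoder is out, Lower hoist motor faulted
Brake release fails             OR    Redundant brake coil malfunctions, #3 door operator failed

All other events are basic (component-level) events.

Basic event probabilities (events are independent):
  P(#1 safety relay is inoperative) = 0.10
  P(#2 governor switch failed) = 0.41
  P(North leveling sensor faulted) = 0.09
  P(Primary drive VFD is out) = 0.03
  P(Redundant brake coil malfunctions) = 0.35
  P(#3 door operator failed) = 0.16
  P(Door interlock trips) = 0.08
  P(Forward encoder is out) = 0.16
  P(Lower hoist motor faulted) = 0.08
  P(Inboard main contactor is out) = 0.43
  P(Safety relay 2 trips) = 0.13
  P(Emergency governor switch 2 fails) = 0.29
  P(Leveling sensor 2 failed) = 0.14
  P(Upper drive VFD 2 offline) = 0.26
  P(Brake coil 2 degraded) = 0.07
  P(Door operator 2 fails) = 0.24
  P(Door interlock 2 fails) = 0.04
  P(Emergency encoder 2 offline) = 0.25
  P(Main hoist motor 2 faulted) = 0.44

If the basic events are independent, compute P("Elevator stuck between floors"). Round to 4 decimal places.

0.9769

P(Brake release fails) [OR] = 1 − (1−0.35) × (1−0.16) = 0.454000
P(Leveling path down) [OR] = 1 − (1−0.454000) × (1−0.08) × (1−0.16) × (1−0.08) = 0.611807
P(Drive chain down) [OR] = 1 − (1−0.41) × (1−0.09) × (1−0.03) × (1−0.611807) = 0.797832
P(Safety circuit unavailable) [OR] = 1 − (1−0.43) × (1−0.13) × (1−0.29) × (1−0.14) = 0.697203
P(Door loop lost) [OR] = 1 − (1−0.10) × (1−0.797832) × (1−0.697203) = 0.944906
P(Controller branch fails) [AND] = 0.26 × 0.07 × 0.24 × 0.04 = 0.000175
P(Elevator stuck between floors) [OR] = 1 − (1−0.944906) × (1−0.000175) × (1−0.25) × (1−0.44) = 0.976865
Rounded to 4 decimal places: P(Elevator stuck between floors) ≈ 0.9769.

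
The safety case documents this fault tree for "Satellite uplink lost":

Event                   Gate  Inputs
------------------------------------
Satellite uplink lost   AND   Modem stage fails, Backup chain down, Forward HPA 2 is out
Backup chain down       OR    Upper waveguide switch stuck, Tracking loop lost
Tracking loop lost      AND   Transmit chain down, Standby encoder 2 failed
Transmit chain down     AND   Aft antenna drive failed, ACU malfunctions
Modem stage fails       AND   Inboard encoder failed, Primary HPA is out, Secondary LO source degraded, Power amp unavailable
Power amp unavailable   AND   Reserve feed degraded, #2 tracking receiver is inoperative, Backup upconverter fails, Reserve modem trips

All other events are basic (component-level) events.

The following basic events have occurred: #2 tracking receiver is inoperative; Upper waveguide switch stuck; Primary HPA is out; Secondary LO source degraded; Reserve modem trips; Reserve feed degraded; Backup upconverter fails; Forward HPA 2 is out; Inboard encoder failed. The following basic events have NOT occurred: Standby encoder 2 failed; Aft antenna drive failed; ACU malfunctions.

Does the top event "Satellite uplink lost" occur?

Power amp unavailable [AND]: Reserve feed degraded=occurs, #2 tracking receiver is inoperative=occurs, Backup upconverter fails=occurs, Reserve modem trips=occurs → all inputs occur → occurs.
Modem stage fails [AND]: Inboard encoder failed=occurs, Primary HPA is out=occurs, Secondary LO source degraded=occurs, Power amp unavailable=occurs → all inputs occur → occurs.
Transmit chain down [AND]: Aft antenna drive failed=not, ACU malfunctions=not → not all inputs occur → does not occur.
Tracking loop lost [AND]: Transmit chain down=not, Standby encoder 2 failed=not → not all inputs occur → does not occur.
Backup chain down [OR]: Upper waveguide switch stuck=occurs, Tracking loop lost=not → at least one input occurs → occurs.
Satellite uplink lost [AND]: Modem stage fails=occurs, Backup chain down=occurs, Forward HPA 2 is out=occurs → all inputs occur → occurs.

Yes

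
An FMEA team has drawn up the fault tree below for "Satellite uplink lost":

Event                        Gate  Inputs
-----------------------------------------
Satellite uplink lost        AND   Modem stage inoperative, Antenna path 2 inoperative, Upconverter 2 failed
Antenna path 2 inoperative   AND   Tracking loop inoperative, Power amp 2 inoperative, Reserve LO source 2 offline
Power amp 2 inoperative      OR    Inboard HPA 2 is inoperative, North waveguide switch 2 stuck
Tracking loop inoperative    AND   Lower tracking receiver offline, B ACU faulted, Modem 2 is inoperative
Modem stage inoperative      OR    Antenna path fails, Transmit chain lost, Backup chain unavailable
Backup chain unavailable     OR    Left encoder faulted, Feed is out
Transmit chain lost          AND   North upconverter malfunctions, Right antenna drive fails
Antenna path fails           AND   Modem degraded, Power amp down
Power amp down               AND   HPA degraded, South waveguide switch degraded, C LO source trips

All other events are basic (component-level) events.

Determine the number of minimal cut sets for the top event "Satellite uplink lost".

8

Power amp down [AND]: one cut set from each child combined → 1 × 1 × 1 = 1 cut set(s).
Antenna path fails [AND]: one cut set from each child combined → 1 × 1 = 1 cut set(s).
Transmit chain lost [AND]: one cut set from each child combined → 1 × 1 = 1 cut set(s).
Backup chain unavailable [OR]: union of children's cut sets → 2 cut set(s).
Modem stage inoperative [OR]: union of children's cut sets → 4 cut set(s).
Tracking loop inoperative [AND]: one cut set from each child combined → 1 × 1 × 1 = 1 cut set(s).
Power amp 2 inoperative [OR]: union of children's cut sets → 2 cut set(s).
Antenna path 2 inoperative [AND]: one cut set from each child combined → 1 × 2 × 1 = 2 cut set(s).
Satellite uplink lost [AND]: one cut set from each child combined → 4 × 2 × 1 = 8 cut set(s).
Minimal cut sets: {B ACU faulted, C LO source trips, HPA degraded, Inboard HPA 2 is inoperative, Lower tracking receiver offline, Modem 2 is inoperative, Modem degraded, Reserve LO source 2 offline, South waveguide switch degraded, Upconverter 2 failed}; {B ACU faulted, C LO source trips, HPA degraded, Lower tracking receiver offline, Modem 2 is inoperative, Modem degraded, North waveguide switch 2 stuck, Reserve LO source 2 offline, South waveguide switch degraded, Upconverter 2 failed}; {B ACU faulted, Inboard HPA 2 is inoperative, Lower tracking receiver offline, Modem 2 is inoperative, North upconverter malfunctions, Reserve LO source 2 offline, Right antenna drive fails, Upconverter 2 failed}; {B ACU faulted, Lower tracking receiver offline, Modem 2 is inoperative, North upconverter malfunctions, North waveguide switch 2 stuck, Reserve LO source 2 offline, Right antenna drive fails, Upconverter 2 failed}; {B ACU faulted, Inboard HPA 2 is inoperative, Left encoder faulted, Lower tracking receiver offline, Modem 2 is inoperative, Reserve LO source 2 offline, Upconverter 2 failed}; {B ACU faulted, Left encoder faulted, Lower tracking receiver offline, Modem 2 is inoperative, North waveguide switch 2 stuck, Reserve LO source 2 offline, Upconverter 2 failed}; {B ACU faulted, Feed is out, Inboard HPA 2 is inoperative, Lower tracking receiver offline, Modem 2 is inoperative, Reserve LO source 2 offline, Upconverter 2 failed}; {B ACU faulted, Feed is out, Lower tracking receiver offline, Modem 2 is inoperative, North waveguide switch 2 stuck, Reserve LO source 2 offline, Upconverter 2 failed}.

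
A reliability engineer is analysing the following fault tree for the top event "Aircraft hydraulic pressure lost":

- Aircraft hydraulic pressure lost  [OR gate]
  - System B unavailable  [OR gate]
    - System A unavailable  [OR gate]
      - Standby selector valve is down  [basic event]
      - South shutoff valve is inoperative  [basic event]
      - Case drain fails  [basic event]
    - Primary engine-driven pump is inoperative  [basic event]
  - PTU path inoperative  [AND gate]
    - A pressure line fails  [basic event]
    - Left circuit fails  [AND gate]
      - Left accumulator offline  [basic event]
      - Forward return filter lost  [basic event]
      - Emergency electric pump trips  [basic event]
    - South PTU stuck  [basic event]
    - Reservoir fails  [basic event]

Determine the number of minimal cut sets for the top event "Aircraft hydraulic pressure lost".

5

System A unavailable [OR]: union of children's cut sets → 3 cut set(s).
System B unavailable [OR]: union of children's cut sets → 4 cut set(s).
Left circuit fails [AND]: one cut set from each child combined → 1 × 1 × 1 = 1 cut set(s).
PTU path inoperative [AND]: one cut set from each child combined → 1 × 1 × 1 × 1 = 1 cut set(s).
Aircraft hydraulic pressure lost [OR]: union of children's cut sets → 5 cut set(s).
Minimal cut sets: {Standby selector valve is down}; {South shutoff valve is inoperative}; {Case drain fails}; {Primary engine-driven pump is inoperative}; {A pressure line fails, Emergency electric pump trips, Forward return filter lost, Left accumulator offline, Reservoir fails, South PTU stuck}.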